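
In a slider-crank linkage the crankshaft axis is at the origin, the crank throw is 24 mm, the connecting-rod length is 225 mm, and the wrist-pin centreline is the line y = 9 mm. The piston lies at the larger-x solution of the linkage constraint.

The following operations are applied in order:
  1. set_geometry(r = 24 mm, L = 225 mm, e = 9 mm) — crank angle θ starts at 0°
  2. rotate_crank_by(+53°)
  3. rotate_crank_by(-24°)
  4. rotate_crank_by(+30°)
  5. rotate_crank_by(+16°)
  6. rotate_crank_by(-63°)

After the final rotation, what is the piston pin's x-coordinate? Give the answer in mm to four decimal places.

248.4398

set_geometry: r = 24 mm, L = 225 mm, e = 9 mm; θ ← 0°
rotate_crank_by(+53°): θ ← 0° +53° = 53°
rotate_crank_by(-24°): θ ← 53° -24° = 29°
rotate_crank_by(+30°): θ ← 29° +30° = 59°
rotate_crank_by(+16°): θ ← 59° +16° = 75°
rotate_crank_by(-63°): θ ← 75° -63° = 12°
crank pin P = (r cos θ, r sin θ) = (23.475542, 4.989881)
h = r sin θ − e = 4.989881 − 9 = -4.010119
x = r cos θ + √(L² − h²) = 23.475542 + √(50625.0 − 16.0811) = 23.475542 + 224.964261 = 248.439804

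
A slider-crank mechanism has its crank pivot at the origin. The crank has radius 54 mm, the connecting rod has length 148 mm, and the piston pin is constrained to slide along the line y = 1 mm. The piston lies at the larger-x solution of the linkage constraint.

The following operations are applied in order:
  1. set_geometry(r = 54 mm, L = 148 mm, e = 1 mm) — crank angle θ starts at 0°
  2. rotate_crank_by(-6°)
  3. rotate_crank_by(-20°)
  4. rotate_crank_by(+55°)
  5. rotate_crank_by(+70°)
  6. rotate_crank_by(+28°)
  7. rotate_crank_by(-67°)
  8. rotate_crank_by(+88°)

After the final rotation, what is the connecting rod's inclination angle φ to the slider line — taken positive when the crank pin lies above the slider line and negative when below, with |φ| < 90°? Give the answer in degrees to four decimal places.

set_geometry: r = 54 mm, L = 148 mm, e = 1 mm; θ ← 0°
rotate_crank_by(-6°): θ ← 0° -6° = -6°
rotate_crank_by(-20°): θ ← -6° -20° = -26°
rotate_crank_by(+55°): θ ← -26° +55° = 29°
rotate_crank_by(+70°): θ ← 29° +70° = 99°
rotate_crank_by(+28°): θ ← 99° +28° = 127°
rotate_crank_by(-67°): θ ← 127° -67° = 60°
rotate_crank_by(+88°): θ ← 60° +88° = 148°
crank pin P = (r cos θ, r sin θ) = (-45.794597, 28.615640)
h = r sin θ − e = 28.615640 − 1 = 27.615640
sin φ = h / L = 27.615640 / 148 = 0.18659216
φ = arcsin(0.18659216) = 10.753973°

10.7540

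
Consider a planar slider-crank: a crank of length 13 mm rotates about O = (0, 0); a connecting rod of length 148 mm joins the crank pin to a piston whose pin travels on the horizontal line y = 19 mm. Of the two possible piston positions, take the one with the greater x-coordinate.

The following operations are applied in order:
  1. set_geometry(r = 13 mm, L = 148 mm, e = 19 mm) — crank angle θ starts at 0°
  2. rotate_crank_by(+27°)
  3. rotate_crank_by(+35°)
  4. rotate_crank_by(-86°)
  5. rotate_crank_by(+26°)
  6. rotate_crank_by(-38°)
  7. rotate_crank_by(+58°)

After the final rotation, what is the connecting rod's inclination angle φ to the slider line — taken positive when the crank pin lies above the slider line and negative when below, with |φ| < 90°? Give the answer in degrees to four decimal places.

-5.4786

set_geometry: r = 13 mm, L = 148 mm, e = 19 mm; θ ← 0°
rotate_crank_by(+27°): θ ← 0° +27° = 27°
rotate_crank_by(+35°): θ ← 27° +35° = 62°
rotate_crank_by(-86°): θ ← 62° -86° = -24°
rotate_crank_by(+26°): θ ← -24° +26° = 2°
rotate_crank_by(-38°): θ ← 2° -38° = -36°
rotate_crank_by(+58°): θ ← -36° +58° = 22°
crank pin P = (r cos θ, r sin θ) = (12.053390, 4.869886)
h = r sin θ − e = 4.869886 − 19 = -14.130114
sin φ = h / L = -14.130114 / 148 = -0.09547375
φ = arcsin(-0.09547375) = -5.478587°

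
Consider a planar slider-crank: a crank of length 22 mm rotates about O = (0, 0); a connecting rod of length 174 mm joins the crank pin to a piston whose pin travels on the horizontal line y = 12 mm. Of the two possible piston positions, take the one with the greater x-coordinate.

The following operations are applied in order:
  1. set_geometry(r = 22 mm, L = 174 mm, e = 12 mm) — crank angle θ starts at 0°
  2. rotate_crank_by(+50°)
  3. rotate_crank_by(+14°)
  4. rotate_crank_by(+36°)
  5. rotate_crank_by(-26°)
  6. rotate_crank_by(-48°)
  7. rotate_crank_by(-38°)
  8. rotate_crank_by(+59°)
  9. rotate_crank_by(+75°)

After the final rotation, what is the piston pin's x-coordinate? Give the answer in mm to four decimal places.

set_geometry: r = 22 mm, L = 174 mm, e = 12 mm; θ ← 0°
rotate_crank_by(+50°): θ ← 0° +50° = 50°
rotate_crank_by(+14°): θ ← 50° +14° = 64°
rotate_crank_by(+36°): θ ← 64° +36° = 100°
rotate_crank_by(-26°): θ ← 100° -26° = 74°
rotate_crank_by(-48°): θ ← 74° -48° = 26°
rotate_crank_by(-38°): θ ← 26° -38° = -12°
rotate_crank_by(+59°): θ ← -12° +59° = 47°
rotate_crank_by(+75°): θ ← 47° +75° = 122°
crank pin P = (r cos θ, r sin θ) = (-11.658224, 18.657058)
h = r sin θ − e = 18.657058 − 12 = 6.657058
x = r cos θ + √(L² − h²) = -11.658224 + √(30276.0 − 44.3164) = -11.658224 + 173.872607 = 162.214384

162.2144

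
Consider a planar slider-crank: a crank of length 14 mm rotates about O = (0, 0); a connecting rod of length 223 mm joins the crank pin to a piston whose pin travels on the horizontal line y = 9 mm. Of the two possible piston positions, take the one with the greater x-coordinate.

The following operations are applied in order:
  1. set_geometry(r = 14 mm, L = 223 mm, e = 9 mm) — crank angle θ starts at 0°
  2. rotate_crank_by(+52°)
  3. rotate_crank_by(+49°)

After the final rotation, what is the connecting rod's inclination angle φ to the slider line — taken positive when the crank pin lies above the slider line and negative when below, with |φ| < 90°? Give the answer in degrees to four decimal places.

set_geometry: r = 14 mm, L = 223 mm, e = 9 mm; θ ← 0°
rotate_crank_by(+52°): θ ← 0° +52° = 52°
rotate_crank_by(+49°): θ ← 52° +49° = 101°
crank pin P = (r cos θ, r sin θ) = (-2.671326, 13.742781)
h = r sin θ − e = 13.742781 − 9 = 4.742781
sin φ = h / L = 4.742781 / 223 = 0.02126807
φ = arcsin(0.02126807) = 1.218663°

1.2187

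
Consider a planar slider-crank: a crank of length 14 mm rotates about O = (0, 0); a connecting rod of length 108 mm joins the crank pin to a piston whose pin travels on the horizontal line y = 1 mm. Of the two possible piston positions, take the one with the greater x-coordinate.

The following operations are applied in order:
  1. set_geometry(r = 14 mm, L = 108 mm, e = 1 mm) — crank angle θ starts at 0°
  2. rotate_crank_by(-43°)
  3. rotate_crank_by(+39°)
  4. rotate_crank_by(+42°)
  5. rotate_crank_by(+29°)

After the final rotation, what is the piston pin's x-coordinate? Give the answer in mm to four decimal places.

112.8141

set_geometry: r = 14 mm, L = 108 mm, e = 1 mm; θ ← 0°
rotate_crank_by(-43°): θ ← 0° -43° = -43°
rotate_crank_by(+39°): θ ← -43° +39° = -4°
rotate_crank_by(+42°): θ ← -4° +42° = 38°
rotate_crank_by(+29°): θ ← 38° +29° = 67°
crank pin P = (r cos θ, r sin θ) = (5.470236, 12.887068)
h = r sin θ − e = 12.887068 − 1 = 11.887068
x = r cos θ + √(L² − h²) = 5.470236 + √(11664.0 − 141.3024) = 5.470236 + 107.343829 = 112.814065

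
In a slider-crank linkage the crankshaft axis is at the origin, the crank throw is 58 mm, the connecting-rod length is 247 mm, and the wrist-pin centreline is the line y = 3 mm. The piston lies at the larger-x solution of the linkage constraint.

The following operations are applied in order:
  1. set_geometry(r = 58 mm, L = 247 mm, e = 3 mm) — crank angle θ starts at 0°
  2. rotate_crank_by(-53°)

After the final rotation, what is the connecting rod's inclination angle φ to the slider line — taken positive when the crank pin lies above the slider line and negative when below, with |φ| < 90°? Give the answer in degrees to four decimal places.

-11.5182

set_geometry: r = 58 mm, L = 247 mm, e = 3 mm; θ ← 0°
rotate_crank_by(-53°): θ ← 0° -53° = -53°
crank pin P = (r cos θ, r sin θ) = (34.905271, -46.320860)
h = r sin θ − e = -46.320860 − 3 = -49.320860
sin φ = h / L = -49.320860 / 247 = -0.19967959
φ = arcsin(-0.19967959) = -11.518223°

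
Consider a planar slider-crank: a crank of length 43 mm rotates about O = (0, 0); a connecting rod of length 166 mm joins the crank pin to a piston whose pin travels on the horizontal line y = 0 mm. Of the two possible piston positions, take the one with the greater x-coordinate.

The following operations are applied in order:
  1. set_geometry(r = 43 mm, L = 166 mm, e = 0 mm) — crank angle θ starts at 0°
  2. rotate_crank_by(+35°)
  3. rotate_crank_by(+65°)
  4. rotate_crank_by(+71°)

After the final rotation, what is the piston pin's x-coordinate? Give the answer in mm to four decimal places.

123.3931

set_geometry: r = 43 mm, L = 166 mm, e = 0 mm; θ ← 0°
rotate_crank_by(+35°): θ ← 0° +35° = 35°
rotate_crank_by(+65°): θ ← 35° +65° = 100°
rotate_crank_by(+71°): θ ← 100° +71° = 171°
crank pin P = (r cos θ, r sin θ) = (-42.470599, 6.726682)
h = r sin θ − e = 6.726682 − 0 = 6.726682
x = r cos θ + √(L² − h²) = -42.470599 + √(27556.0 − 45.2483) = -42.470599 + 165.863654 = 123.393055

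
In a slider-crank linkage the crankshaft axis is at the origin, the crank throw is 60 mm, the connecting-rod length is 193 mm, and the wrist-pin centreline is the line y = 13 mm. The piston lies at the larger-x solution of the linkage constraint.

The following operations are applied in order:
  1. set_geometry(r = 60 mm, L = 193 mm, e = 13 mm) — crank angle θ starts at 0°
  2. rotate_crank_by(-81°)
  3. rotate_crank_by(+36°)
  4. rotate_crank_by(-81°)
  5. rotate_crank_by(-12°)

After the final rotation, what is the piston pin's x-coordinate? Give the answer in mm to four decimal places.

set_geometry: r = 60 mm, L = 193 mm, e = 13 mm; θ ← 0°
rotate_crank_by(-81°): θ ← 0° -81° = -81°
rotate_crank_by(+36°): θ ← -81° +36° = -45°
rotate_crank_by(-81°): θ ← -45° -81° = -126°
rotate_crank_by(-12°): θ ← -126° -12° = -138°
crank pin P = (r cos θ, r sin θ) = (-44.588690, -40.147836)
h = r sin θ − e = -40.147836 − 13 = -53.147836
x = r cos θ + √(L² − h²) = -44.588690 + √(37249.0 − 2824.6925) = -44.588690 + 185.537887 = 140.949197

140.9492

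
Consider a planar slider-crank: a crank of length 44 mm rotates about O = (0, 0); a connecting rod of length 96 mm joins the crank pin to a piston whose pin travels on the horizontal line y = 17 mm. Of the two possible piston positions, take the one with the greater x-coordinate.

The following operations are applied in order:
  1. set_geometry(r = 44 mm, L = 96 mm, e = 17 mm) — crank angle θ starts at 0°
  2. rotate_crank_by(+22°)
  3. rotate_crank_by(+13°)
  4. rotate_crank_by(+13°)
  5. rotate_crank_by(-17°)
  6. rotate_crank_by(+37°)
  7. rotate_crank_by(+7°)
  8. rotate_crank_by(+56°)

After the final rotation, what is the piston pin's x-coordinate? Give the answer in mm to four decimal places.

65.7554

set_geometry: r = 44 mm, L = 96 mm, e = 17 mm; θ ← 0°
rotate_crank_by(+22°): θ ← 0° +22° = 22°
rotate_crank_by(+13°): θ ← 22° +13° = 35°
rotate_crank_by(+13°): θ ← 35° +13° = 48°
rotate_crank_by(-17°): θ ← 48° -17° = 31°
rotate_crank_by(+37°): θ ← 31° +37° = 68°
rotate_crank_by(+7°): θ ← 68° +7° = 75°
rotate_crank_by(+56°): θ ← 75° +56° = 131°
crank pin P = (r cos θ, r sin θ) = (-28.866597, 33.207222)
h = r sin θ − e = 33.207222 − 17 = 16.207222
x = r cos θ + √(L² − h²) = -28.866597 + √(9216.0 − 262.6740) = -28.866597 + 94.622016 = 65.755419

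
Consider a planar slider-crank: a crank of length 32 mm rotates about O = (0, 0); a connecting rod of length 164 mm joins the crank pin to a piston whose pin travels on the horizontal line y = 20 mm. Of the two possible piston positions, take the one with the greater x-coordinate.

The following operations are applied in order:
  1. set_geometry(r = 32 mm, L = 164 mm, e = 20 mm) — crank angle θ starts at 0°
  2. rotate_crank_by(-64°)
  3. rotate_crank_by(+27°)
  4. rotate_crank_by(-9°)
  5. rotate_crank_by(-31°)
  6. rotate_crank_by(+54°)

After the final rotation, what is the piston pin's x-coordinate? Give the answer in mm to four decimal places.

set_geometry: r = 32 mm, L = 164 mm, e = 20 mm; θ ← 0°
rotate_crank_by(-64°): θ ← 0° -64° = -64°
rotate_crank_by(+27°): θ ← -64° +27° = -37°
rotate_crank_by(-9°): θ ← -37° -9° = -46°
rotate_crank_by(-31°): θ ← -46° -31° = -77°
rotate_crank_by(+54°): θ ← -77° +54° = -23°
crank pin P = (r cos θ, r sin θ) = (29.456155, -12.503396)
h = r sin θ − e = -12.503396 − 20 = -32.503396
x = r cos θ + √(L² − h²) = 29.456155 + √(26896.0 − 1056.4708) = 29.456155 + 160.746786 = 190.202941

190.2029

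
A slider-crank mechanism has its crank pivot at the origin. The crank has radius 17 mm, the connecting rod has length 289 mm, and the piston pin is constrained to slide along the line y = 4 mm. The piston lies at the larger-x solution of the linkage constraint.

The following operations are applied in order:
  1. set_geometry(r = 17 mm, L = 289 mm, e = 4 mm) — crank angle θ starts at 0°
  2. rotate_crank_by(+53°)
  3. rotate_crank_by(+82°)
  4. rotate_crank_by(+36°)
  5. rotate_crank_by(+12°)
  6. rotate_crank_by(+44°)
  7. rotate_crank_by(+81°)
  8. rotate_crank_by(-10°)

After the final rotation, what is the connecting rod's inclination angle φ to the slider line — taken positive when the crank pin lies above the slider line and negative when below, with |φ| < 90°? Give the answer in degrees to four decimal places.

set_geometry: r = 17 mm, L = 289 mm, e = 4 mm; θ ← 0°
rotate_crank_by(+53°): θ ← 0° +53° = 53°
rotate_crank_by(+82°): θ ← 53° +82° = 135°
rotate_crank_by(+36°): θ ← 135° +36° = 171°
rotate_crank_by(+12°): θ ← 171° +12° = 183°
rotate_crank_by(+44°): θ ← 183° +44° = 227°
rotate_crank_by(+81°): θ ← 227° +81° = 308°
rotate_crank_by(-10°): θ ← 308° -10° = 298°
crank pin P = (r cos θ, r sin θ) = (7.981017, -15.010109)
h = r sin θ − e = -15.010109 − 4 = -19.010109
sin φ = h / L = -19.010109 / 289 = -0.06577892
φ = arcsin(-0.06577892) = -3.771578°

-3.7716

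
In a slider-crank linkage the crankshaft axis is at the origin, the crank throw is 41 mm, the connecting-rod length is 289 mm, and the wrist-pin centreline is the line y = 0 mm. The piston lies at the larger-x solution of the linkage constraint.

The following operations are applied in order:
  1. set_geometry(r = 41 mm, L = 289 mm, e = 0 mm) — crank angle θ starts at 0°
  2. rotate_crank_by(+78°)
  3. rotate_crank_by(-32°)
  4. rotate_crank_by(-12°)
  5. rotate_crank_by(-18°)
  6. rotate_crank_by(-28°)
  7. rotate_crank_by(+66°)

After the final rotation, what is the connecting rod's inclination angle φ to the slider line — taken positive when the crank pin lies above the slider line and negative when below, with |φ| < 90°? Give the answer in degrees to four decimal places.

set_geometry: r = 41 mm, L = 289 mm, e = 0 mm; θ ← 0°
rotate_crank_by(+78°): θ ← 0° +78° = 78°
rotate_crank_by(-32°): θ ← 78° -32° = 46°
rotate_crank_by(-12°): θ ← 46° -12° = 34°
rotate_crank_by(-18°): θ ← 34° -18° = 16°
rotate_crank_by(-28°): θ ← 16° -28° = -12°
rotate_crank_by(+66°): θ ← -12° +66° = 54°
crank pin P = (r cos θ, r sin θ) = (24.099195, 33.169697)
h = r sin θ − e = 33.169697 − 0 = 33.169697
sin φ = h / L = 33.169697 / 289 = 0.11477404
φ = arcsin(0.11477404) = 6.590592°

6.5906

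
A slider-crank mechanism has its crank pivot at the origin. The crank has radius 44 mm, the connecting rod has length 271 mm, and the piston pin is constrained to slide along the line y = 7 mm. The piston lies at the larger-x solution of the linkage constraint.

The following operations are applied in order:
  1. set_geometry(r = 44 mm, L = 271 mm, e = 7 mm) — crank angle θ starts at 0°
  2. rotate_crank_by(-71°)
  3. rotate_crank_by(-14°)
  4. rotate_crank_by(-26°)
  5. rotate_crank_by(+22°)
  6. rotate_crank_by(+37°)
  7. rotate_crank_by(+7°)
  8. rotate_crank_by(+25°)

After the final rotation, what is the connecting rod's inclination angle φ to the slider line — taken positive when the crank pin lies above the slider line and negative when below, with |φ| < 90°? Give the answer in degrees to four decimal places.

-4.6668

set_geometry: r = 44 mm, L = 271 mm, e = 7 mm; θ ← 0°
rotate_crank_by(-71°): θ ← 0° -71° = -71°
rotate_crank_by(-14°): θ ← -71° -14° = -85°
rotate_crank_by(-26°): θ ← -85° -26° = -111°
rotate_crank_by(+22°): θ ← -111° +22° = -89°
rotate_crank_by(+37°): θ ← -89° +37° = -52°
rotate_crank_by(+7°): θ ← -52° +7° = -45°
rotate_crank_by(+25°): θ ← -45° +25° = -20°
crank pin P = (r cos θ, r sin θ) = (41.346475, -15.048886)
h = r sin θ − e = -15.048886 − 7 = -22.048886
sin φ = h / L = -22.048886 / 271 = -0.08136120
φ = arcsin(-0.08136120) = -4.666812°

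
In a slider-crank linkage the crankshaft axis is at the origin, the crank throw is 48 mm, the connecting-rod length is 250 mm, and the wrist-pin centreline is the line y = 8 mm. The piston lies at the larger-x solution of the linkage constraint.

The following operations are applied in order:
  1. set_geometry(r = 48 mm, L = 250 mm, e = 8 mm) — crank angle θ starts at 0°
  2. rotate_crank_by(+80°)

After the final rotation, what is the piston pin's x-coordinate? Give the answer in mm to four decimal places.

255.2315

set_geometry: r = 48 mm, L = 250 mm, e = 8 mm; θ ← 0°
rotate_crank_by(+80°): θ ← 0° +80° = 80°
crank pin P = (r cos θ, r sin θ) = (8.335113, 47.270772)
h = r sin θ − e = 47.270772 − 8 = 39.270772
x = r cos θ + √(L² − h²) = 8.335113 + √(62500.0 − 1542.1935) = 8.335113 + 246.896348 = 255.231460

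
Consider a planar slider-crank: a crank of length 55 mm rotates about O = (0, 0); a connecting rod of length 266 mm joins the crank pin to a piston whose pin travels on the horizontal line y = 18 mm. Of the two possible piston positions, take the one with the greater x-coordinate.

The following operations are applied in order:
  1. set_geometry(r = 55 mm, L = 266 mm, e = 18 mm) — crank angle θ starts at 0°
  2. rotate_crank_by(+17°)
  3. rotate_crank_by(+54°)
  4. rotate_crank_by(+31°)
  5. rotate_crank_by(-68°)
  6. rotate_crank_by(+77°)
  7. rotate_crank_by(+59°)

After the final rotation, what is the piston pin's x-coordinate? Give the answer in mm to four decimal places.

211.7013

set_geometry: r = 55 mm, L = 266 mm, e = 18 mm; θ ← 0°
rotate_crank_by(+17°): θ ← 0° +17° = 17°
rotate_crank_by(+54°): θ ← 17° +54° = 71°
rotate_crank_by(+31°): θ ← 71° +31° = 102°
rotate_crank_by(-68°): θ ← 102° -68° = 34°
rotate_crank_by(+77°): θ ← 34° +77° = 111°
rotate_crank_by(+59°): θ ← 111° +59° = 170°
crank pin P = (r cos θ, r sin θ) = (-54.164426, 9.550650)
h = r sin θ − e = 9.550650 − 18 = -8.449350
x = r cos θ + √(L² − h²) = -54.164426 + √(70756.0 − 71.3915) = -54.164426 + 265.865772 = 211.701345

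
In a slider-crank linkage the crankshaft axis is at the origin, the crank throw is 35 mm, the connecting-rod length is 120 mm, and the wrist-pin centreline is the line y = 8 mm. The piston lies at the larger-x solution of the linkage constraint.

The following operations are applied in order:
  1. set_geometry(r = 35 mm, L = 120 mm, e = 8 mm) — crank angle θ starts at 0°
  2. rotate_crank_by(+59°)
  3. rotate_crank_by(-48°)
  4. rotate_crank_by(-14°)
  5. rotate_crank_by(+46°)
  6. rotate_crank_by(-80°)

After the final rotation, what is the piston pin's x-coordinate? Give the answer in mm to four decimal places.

144.3795

set_geometry: r = 35 mm, L = 120 mm, e = 8 mm; θ ← 0°
rotate_crank_by(+59°): θ ← 0° +59° = 59°
rotate_crank_by(-48°): θ ← 59° -48° = 11°
rotate_crank_by(-14°): θ ← 11° -14° = -3°
rotate_crank_by(+46°): θ ← -3° +46° = 43°
rotate_crank_by(-80°): θ ← 43° -80° = -37°
crank pin P = (r cos θ, r sin θ) = (27.952243, -21.063526)
h = r sin θ − e = -21.063526 − 8 = -29.063526
x = r cos θ + √(L² − h²) = 27.952243 + √(14400.0 − 844.6885) = 27.952243 + 116.427280 = 144.379523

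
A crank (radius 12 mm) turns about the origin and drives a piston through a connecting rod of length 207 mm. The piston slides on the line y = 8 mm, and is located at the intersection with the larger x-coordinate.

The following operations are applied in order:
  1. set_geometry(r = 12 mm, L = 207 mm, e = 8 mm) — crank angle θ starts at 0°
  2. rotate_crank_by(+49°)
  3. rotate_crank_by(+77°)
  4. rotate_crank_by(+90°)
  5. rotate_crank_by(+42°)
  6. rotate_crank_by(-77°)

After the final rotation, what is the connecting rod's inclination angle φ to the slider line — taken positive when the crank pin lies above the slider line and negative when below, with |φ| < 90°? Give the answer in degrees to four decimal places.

set_geometry: r = 12 mm, L = 207 mm, e = 8 mm; θ ← 0°
rotate_crank_by(+49°): θ ← 0° +49° = 49°
rotate_crank_by(+77°): θ ← 49° +77° = 126°
rotate_crank_by(+90°): θ ← 126° +90° = 216°
rotate_crank_by(+42°): θ ← 216° +42° = 258°
rotate_crank_by(-77°): θ ← 258° -77° = 181°
crank pin P = (r cos θ, r sin θ) = (-11.998172, -0.209429)
h = r sin θ − e = -0.209429 − 8 = -8.209429
sin φ = h / L = -8.209429 / 207 = -0.03965908
φ = arcsin(-0.03965908) = -2.272894°

-2.2729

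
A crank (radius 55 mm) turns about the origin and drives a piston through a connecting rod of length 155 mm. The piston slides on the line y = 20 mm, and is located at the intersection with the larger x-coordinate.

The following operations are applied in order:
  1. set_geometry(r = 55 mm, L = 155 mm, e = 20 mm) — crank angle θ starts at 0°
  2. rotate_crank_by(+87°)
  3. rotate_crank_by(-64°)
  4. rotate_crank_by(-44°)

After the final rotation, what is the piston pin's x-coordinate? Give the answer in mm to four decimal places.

201.1738

set_geometry: r = 55 mm, L = 155 mm, e = 20 mm; θ ← 0°
rotate_crank_by(+87°): θ ← 0° +87° = 87°
rotate_crank_by(-64°): θ ← 87° -64° = 23°
rotate_crank_by(-44°): θ ← 23° -44° = -21°
crank pin P = (r cos θ, r sin θ) = (51.346923, -19.710237)
h = r sin θ − e = -19.710237 − 20 = -39.710237
x = r cos θ + √(L² − h²) = 51.346923 + √(24025.0 − 1576.9029) = 51.346923 + 149.826890 = 201.173814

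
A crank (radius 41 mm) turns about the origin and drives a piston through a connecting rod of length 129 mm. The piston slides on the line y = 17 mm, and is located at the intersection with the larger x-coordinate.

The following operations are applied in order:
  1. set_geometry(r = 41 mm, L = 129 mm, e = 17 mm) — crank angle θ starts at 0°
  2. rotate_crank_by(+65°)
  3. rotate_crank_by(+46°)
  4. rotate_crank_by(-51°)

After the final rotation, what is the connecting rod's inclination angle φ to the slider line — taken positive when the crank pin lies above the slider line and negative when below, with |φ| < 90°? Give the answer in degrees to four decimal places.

set_geometry: r = 41 mm, L = 129 mm, e = 17 mm; θ ← 0°
rotate_crank_by(+65°): θ ← 0° +65° = 65°
rotate_crank_by(+46°): θ ← 65° +46° = 111°
rotate_crank_by(-51°): θ ← 111° -51° = 60°
crank pin P = (r cos θ, r sin θ) = (20.500000, 35.507042)
h = r sin θ − e = 35.507042 − 17 = 18.507042
sin φ = h / L = 18.507042 / 129 = 0.14346544
φ = arcsin(0.14346544) = 8.248426°

8.2484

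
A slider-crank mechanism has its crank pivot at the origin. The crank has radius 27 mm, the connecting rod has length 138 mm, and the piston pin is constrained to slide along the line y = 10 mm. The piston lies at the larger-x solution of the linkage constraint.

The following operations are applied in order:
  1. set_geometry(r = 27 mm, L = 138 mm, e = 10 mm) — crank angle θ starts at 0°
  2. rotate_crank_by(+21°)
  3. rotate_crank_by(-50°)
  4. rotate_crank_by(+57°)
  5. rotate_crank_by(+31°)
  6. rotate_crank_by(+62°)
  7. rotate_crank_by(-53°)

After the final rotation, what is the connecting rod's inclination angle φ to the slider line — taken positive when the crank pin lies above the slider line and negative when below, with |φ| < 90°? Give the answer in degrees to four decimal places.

6.2543

set_geometry: r = 27 mm, L = 138 mm, e = 10 mm; θ ← 0°
rotate_crank_by(+21°): θ ← 0° +21° = 21°
rotate_crank_by(-50°): θ ← 21° -50° = -29°
rotate_crank_by(+57°): θ ← -29° +57° = 28°
rotate_crank_by(+31°): θ ← 28° +31° = 59°
rotate_crank_by(+62°): θ ← 59° +62° = 121°
rotate_crank_by(-53°): θ ← 121° -53° = 68°
crank pin P = (r cos θ, r sin θ) = (10.114378, 25.033964)
h = r sin θ − e = 25.033964 − 10 = 15.033964
sin φ = h / L = 15.033964 / 138 = 0.10894177
φ = arcsin(0.10894177) = 6.254317°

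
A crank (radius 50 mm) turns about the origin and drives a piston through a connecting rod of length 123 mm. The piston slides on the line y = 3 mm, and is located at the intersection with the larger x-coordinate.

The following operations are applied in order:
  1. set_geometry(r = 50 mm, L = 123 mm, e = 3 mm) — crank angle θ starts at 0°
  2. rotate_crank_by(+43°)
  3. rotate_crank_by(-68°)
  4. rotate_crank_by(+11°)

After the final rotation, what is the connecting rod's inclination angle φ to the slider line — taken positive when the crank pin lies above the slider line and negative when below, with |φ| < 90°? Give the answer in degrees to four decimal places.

-7.0498

set_geometry: r = 50 mm, L = 123 mm, e = 3 mm; θ ← 0°
rotate_crank_by(+43°): θ ← 0° +43° = 43°
rotate_crank_by(-68°): θ ← 43° -68° = -25°
rotate_crank_by(+11°): θ ← -25° +11° = -14°
crank pin P = (r cos θ, r sin θ) = (48.514786, -12.096095)
h = r sin θ − e = -12.096095 − 3 = -15.096095
sin φ = h / L = -15.096095 / 123 = -0.12273248
φ = arcsin(-0.12273248) = -7.049828°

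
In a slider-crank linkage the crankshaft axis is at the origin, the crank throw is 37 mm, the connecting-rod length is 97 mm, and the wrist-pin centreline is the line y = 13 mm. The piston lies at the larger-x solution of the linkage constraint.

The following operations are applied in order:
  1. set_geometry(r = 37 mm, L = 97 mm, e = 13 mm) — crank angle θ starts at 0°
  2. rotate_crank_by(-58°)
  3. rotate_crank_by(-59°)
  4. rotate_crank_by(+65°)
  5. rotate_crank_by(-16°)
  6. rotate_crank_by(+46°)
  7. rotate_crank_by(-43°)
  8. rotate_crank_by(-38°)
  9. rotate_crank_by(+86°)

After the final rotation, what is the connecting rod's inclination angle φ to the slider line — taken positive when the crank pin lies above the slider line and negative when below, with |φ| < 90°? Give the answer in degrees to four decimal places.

set_geometry: r = 37 mm, L = 97 mm, e = 13 mm; θ ← 0°
rotate_crank_by(-58°): θ ← 0° -58° = -58°
rotate_crank_by(-59°): θ ← -58° -59° = -117°
rotate_crank_by(+65°): θ ← -117° +65° = -52°
rotate_crank_by(-16°): θ ← -52° -16° = -68°
rotate_crank_by(+46°): θ ← -68° +46° = -22°
rotate_crank_by(-43°): θ ← -22° -43° = -65°
rotate_crank_by(-38°): θ ← -65° -38° = -103°
rotate_crank_by(+86°): θ ← -103° +86° = -17°
crank pin P = (r cos θ, r sin θ) = (35.383276, -10.817753)
h = r sin θ − e = -10.817753 − 13 = -23.817753
sin φ = h / L = -23.817753 / 97 = -0.24554385
φ = arcsin(-0.24554385) = -14.213976°

-14.2140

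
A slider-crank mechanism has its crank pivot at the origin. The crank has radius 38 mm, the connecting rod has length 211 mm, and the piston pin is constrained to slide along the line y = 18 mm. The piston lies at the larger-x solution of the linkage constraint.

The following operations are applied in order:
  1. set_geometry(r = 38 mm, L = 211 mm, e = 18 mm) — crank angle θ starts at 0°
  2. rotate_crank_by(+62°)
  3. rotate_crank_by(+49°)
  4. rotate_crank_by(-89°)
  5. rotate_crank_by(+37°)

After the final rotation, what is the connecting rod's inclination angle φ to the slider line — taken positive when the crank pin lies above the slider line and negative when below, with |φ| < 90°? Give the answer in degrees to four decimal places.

set_geometry: r = 38 mm, L = 211 mm, e = 18 mm; θ ← 0°
rotate_crank_by(+62°): θ ← 0° +62° = 62°
rotate_crank_by(+49°): θ ← 62° +49° = 111°
rotate_crank_by(-89°): θ ← 111° -89° = 22°
rotate_crank_by(+37°): θ ← 22° +37° = 59°
crank pin P = (r cos θ, r sin θ) = (19.571447, 32.572357)
h = r sin θ − e = 32.572357 − 18 = 14.572357
sin φ = h / L = 14.572357 / 211 = 0.06906331
φ = arcsin(0.06906331) = 3.960188°

3.9602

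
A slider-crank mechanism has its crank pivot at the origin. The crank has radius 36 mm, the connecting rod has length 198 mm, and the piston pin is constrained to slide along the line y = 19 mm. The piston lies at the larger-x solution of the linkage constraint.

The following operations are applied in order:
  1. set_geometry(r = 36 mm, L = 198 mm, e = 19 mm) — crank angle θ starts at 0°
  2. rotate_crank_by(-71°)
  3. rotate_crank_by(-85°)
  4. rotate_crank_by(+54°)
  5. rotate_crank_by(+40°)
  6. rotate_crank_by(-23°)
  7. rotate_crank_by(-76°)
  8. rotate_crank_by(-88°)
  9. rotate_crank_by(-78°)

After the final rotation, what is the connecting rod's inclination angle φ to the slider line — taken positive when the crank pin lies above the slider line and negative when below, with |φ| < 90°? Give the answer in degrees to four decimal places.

0.1757

set_geometry: r = 36 mm, L = 198 mm, e = 19 mm; θ ← 0°
rotate_crank_by(-71°): θ ← 0° -71° = -71°
rotate_crank_by(-85°): θ ← -71° -85° = -156°
rotate_crank_by(+54°): θ ← -156° +54° = -102°
rotate_crank_by(+40°): θ ← -102° +40° = -62°
rotate_crank_by(-23°): θ ← -62° -23° = -85°
rotate_crank_by(-76°): θ ← -85° -76° = -161°
rotate_crank_by(-88°): θ ← -161° -88° = -249°
rotate_crank_by(-78°): θ ← -249° -78° = -327°
crank pin P = (r cos θ, r sin θ) = (30.192140, 19.607005)
h = r sin θ − e = 19.607005 − 19 = 0.607005
sin φ = h / L = 0.607005 / 198 = 0.00306568
φ = arcsin(0.00306568) = 0.175651°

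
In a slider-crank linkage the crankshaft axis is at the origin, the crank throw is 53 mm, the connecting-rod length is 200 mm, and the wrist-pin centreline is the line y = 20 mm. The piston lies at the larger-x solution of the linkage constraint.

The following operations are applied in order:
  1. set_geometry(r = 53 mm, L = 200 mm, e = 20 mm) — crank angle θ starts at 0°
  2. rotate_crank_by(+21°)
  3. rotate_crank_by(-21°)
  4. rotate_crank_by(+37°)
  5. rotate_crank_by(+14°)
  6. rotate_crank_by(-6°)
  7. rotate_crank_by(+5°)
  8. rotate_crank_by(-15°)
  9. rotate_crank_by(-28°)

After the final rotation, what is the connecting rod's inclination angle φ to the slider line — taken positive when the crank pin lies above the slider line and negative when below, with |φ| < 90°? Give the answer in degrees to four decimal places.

-3.8822

set_geometry: r = 53 mm, L = 200 mm, e = 20 mm; θ ← 0°
rotate_crank_by(+21°): θ ← 0° +21° = 21°
rotate_crank_by(-21°): θ ← 21° -21° = 0°
rotate_crank_by(+37°): θ ← 0° +37° = 37°
rotate_crank_by(+14°): θ ← 37° +14° = 51°
rotate_crank_by(-6°): θ ← 51° -6° = 45°
rotate_crank_by(+5°): θ ← 45° +5° = 50°
rotate_crank_by(-15°): θ ← 50° -15° = 35°
rotate_crank_by(-28°): θ ← 35° -28° = 7°
crank pin P = (r cos θ, r sin θ) = (52.604946, 6.459075)
h = r sin θ − e = 6.459075 − 20 = -13.540925
sin φ = h / L = -13.540925 / 200 = -0.06770462
φ = arcsin(-0.06770462) = -3.882159°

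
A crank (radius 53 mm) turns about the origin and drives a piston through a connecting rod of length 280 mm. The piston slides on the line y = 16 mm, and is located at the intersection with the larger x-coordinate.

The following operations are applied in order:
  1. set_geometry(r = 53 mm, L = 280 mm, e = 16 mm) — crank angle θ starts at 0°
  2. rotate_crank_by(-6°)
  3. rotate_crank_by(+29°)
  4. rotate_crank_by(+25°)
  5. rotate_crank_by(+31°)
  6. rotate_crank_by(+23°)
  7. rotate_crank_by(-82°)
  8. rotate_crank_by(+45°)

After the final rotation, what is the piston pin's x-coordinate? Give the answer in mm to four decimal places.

set_geometry: r = 53 mm, L = 280 mm, e = 16 mm; θ ← 0°
rotate_crank_by(-6°): θ ← 0° -6° = -6°
rotate_crank_by(+29°): θ ← -6° +29° = 23°
rotate_crank_by(+25°): θ ← 23° +25° = 48°
rotate_crank_by(+31°): θ ← 48° +31° = 79°
rotate_crank_by(+23°): θ ← 79° +23° = 102°
rotate_crank_by(-82°): θ ← 102° -82° = 20°
rotate_crank_by(+45°): θ ← 20° +45° = 65°
crank pin P = (r cos θ, r sin θ) = (22.398768, 48.034313)
h = r sin θ − e = 48.034313 − 16 = 32.034313
x = r cos θ + √(L² − h²) = 22.398768 + √(78400.0 − 1026.1972) = 22.398768 + 278.161469 = 300.560237

300.5602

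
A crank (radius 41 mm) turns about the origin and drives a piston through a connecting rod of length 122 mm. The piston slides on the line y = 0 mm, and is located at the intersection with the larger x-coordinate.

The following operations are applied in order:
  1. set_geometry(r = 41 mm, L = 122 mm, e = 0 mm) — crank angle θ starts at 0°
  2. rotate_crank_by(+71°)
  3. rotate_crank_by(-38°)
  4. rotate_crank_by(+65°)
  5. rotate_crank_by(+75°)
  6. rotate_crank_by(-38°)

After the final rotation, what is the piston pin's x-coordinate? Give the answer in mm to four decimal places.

set_geometry: r = 41 mm, L = 122 mm, e = 0 mm; θ ← 0°
rotate_crank_by(+71°): θ ← 0° +71° = 71°
rotate_crank_by(-38°): θ ← 71° -38° = 33°
rotate_crank_by(+65°): θ ← 33° +65° = 98°
rotate_crank_by(+75°): θ ← 98° +75° = 173°
rotate_crank_by(-38°): θ ← 173° -38° = 135°
crank pin P = (r cos θ, r sin θ) = (-28.991378, 28.991378)
h = r sin θ − e = 28.991378 − 0 = 28.991378
x = r cos θ + √(L² − h²) = -28.991378 + √(14884.0 − 840.5000) = -28.991378 + 118.505274 = 89.513896

89.5139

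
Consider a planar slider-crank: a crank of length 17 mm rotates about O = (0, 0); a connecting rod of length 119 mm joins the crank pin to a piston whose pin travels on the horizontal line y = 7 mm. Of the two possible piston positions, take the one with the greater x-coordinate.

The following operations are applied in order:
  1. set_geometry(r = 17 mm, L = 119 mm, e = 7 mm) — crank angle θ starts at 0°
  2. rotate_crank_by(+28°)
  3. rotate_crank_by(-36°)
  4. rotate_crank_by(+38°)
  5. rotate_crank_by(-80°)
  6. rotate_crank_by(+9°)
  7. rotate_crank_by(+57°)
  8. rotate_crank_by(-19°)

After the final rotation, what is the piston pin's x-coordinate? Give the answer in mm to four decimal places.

135.7149

set_geometry: r = 17 mm, L = 119 mm, e = 7 mm; θ ← 0°
rotate_crank_by(+28°): θ ← 0° +28° = 28°
rotate_crank_by(-36°): θ ← 28° -36° = -8°
rotate_crank_by(+38°): θ ← -8° +38° = 30°
rotate_crank_by(-80°): θ ← 30° -80° = -50°
rotate_crank_by(+9°): θ ← -50° +9° = -41°
rotate_crank_by(+57°): θ ← -41° +57° = 16°
rotate_crank_by(-19°): θ ← 16° -19° = -3°
crank pin P = (r cos θ, r sin θ) = (16.976702, -0.889711)
h = r sin θ − e = -0.889711 − 7 = -7.889711
x = r cos θ + √(L² − h²) = 16.976702 + √(14161.0 − 62.2475) = 16.976702 + 118.738168 = 135.714870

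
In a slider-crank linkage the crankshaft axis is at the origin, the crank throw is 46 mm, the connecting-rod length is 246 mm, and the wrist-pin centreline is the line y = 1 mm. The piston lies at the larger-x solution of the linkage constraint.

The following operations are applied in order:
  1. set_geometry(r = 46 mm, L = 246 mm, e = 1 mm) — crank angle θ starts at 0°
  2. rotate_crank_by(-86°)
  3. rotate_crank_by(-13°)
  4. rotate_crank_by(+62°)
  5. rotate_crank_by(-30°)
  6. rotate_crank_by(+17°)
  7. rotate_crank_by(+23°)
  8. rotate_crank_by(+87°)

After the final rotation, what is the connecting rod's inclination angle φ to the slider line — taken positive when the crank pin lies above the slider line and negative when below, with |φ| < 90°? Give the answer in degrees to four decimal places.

9.0836

set_geometry: r = 46 mm, L = 246 mm, e = 1 mm; θ ← 0°
rotate_crank_by(-86°): θ ← 0° -86° = -86°
rotate_crank_by(-13°): θ ← -86° -13° = -99°
rotate_crank_by(+62°): θ ← -99° +62° = -37°
rotate_crank_by(-30°): θ ← -37° -30° = -67°
rotate_crank_by(+17°): θ ← -67° +17° = -50°
rotate_crank_by(+23°): θ ← -50° +23° = -27°
rotate_crank_by(+87°): θ ← -27° +87° = 60°
crank pin P = (r cos θ, r sin θ) = (23.000000, 39.837169)
h = r sin θ − e = 39.837169 − 1 = 38.837169
sin φ = h / L = 38.837169 / 246 = 0.15787467
φ = arcsin(0.15787467) = 9.083556°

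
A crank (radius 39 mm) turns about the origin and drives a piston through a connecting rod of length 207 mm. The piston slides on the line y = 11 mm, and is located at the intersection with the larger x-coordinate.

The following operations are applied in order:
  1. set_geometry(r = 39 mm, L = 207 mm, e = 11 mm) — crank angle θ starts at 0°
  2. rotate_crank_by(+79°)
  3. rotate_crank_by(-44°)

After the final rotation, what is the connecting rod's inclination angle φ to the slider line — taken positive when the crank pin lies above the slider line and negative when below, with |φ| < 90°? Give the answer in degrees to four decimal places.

3.1486

set_geometry: r = 39 mm, L = 207 mm, e = 11 mm; θ ← 0°
rotate_crank_by(+79°): θ ← 0° +79° = 79°
rotate_crank_by(-44°): θ ← 79° -44° = 35°
crank pin P = (r cos θ, r sin θ) = (31.946930, 22.369481)
h = r sin θ − e = 22.369481 − 11 = 11.369481
sin φ = h / L = 11.369481 / 207 = 0.05492503
φ = arcsin(0.05492503) = 3.148557°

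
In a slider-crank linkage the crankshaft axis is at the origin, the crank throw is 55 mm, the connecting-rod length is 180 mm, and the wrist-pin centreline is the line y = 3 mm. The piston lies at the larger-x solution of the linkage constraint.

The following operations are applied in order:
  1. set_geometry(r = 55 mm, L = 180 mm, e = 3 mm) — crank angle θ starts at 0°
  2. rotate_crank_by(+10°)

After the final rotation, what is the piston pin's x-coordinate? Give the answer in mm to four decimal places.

set_geometry: r = 55 mm, L = 180 mm, e = 3 mm; θ ← 0°
rotate_crank_by(+10°): θ ← 0° +10° = 10°
crank pin P = (r cos θ, r sin θ) = (54.164426, 9.550650)
h = r sin θ − e = 9.550650 − 3 = 6.550650
x = r cos θ + √(L² − h²) = 54.164426 + √(32400.0 − 42.9110) = 54.164426 + 179.880763 = 234.045190

234.0452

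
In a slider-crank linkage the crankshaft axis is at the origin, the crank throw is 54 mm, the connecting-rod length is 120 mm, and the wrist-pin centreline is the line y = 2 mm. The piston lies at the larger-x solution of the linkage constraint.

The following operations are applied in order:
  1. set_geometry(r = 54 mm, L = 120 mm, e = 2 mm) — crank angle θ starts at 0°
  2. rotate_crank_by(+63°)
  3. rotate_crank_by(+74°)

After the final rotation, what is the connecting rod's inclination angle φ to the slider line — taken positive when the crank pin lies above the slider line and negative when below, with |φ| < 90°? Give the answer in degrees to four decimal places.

set_geometry: r = 54 mm, L = 120 mm, e = 2 mm; θ ← 0°
rotate_crank_by(+63°): θ ← 0° +63° = 63°
rotate_crank_by(+74°): θ ← 63° +74° = 137°
crank pin P = (r cos θ, r sin θ) = (-39.493100, 36.827911)
h = r sin θ − e = 36.827911 − 2 = 34.827911
sin φ = h / L = 34.827911 / 120 = 0.29023260
φ = arcsin(0.29023260) = 16.871882°

16.8719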